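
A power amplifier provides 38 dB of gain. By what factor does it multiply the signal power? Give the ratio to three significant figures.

Power ratio = 10^(dB/10).
10^(38/10) = 10^(3.800) = 6310.

6310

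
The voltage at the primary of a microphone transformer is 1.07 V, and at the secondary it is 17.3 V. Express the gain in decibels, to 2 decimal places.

24.17 dB

Voltage ratio → dB uses the 20·log₁₀ form:
20·log₁₀(17.3/1.07) = 20·log₁₀(16.17) = 24.17 dB.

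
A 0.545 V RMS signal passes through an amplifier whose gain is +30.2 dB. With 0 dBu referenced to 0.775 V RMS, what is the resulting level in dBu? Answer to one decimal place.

+27.1 dBu

Input level: 20·log₁₀(0.545/0.775) = -3.06 dBu.
Output: -3.06 + 30.2 = +27.1 dBu.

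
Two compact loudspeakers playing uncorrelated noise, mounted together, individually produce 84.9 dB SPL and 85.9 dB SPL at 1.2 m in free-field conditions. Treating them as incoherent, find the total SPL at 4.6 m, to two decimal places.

76.77 dB SPL

Combined at 1.2 m: 10·log₁₀(10^(84.9/10)+10^(85.9/10)) = 88.439 dB SPL.
Then apply −20·log₁₀(4.6/1.2) = -11.672 dB → 76.77 dB SPL.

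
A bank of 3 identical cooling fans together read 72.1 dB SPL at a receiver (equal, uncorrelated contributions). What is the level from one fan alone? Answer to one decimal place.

3 equal incoherent sources add 10·log₁₀(3) = 4.77 dB over one source.
L_one = 72.1 − 4.77 = 67.3 dB SPL.

67.3 dB SPL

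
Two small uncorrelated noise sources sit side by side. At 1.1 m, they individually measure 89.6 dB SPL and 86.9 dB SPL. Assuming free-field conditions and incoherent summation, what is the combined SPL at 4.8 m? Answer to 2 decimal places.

Combined at 1.1 m: 10·log₁₀(10^(89.6/10)+10^(86.9/10)) = 91.467 dB SPL.
Then apply −20·log₁₀(4.8/1.1) = -12.797 dB → 78.67 dB SPL.

78.67 dB SPL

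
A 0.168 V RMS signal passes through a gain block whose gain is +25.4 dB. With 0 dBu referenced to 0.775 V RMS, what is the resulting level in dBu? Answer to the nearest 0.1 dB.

+12.1 dBu

Input level: 20·log₁₀(0.168/0.775) = -13.28 dBu.
Output: -13.28 + 25.4 = +12.1 dBu.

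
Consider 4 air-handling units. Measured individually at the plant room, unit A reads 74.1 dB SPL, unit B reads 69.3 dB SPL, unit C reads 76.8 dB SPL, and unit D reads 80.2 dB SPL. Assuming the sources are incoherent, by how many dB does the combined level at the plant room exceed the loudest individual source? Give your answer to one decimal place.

2.5 dB

Incoherent sources sum as intensities:
L_total = 10·log₁₀(10^(74.1/10) + 10^(69.3/10) + 10^(76.8/10) + 10^(80.2/10)) = 82.71 dB SPL.
Excess over the loudest (80.2 dB): 82.71 − 80.2 = 2.5 dB.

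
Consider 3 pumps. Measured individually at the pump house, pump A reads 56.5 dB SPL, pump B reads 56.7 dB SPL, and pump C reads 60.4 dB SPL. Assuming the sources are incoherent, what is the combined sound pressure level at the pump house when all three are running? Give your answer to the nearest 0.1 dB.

63.0 dB SPL

Incoherent sources sum as intensities:
L_total = 10·log₁₀(10^(56.5/10) + 10^(56.7/10) + 10^(60.4/10)) = 10·log₁₀(2011000) = 63.0 dB SPL.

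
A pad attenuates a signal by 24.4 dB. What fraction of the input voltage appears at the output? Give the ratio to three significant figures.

Voltage ratio = 10^(dB/20).
10^(-24.4/20) = 10^(-1.220) = 0.0603.

0.0603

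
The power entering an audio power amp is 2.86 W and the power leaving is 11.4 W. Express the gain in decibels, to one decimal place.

6.0 dB

Power is a power quantity, so gain = 10·log₁₀(P_out/P_in).
10·log₁₀(11.4/2.86) = 10·log₁₀(3.986) = 6.0 dB.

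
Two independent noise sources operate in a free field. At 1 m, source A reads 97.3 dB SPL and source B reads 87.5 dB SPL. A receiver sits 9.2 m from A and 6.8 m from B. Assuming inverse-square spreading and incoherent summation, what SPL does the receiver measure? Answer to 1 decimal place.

78.8 dB SPL

At the listener: L_A = 97.3 − 20·log₁₀(9.2) = 78.02 dB; L_B = 87.5 − 20·log₁₀(6.8) = 70.85 dB.
Combined: 10·log₁₀(10^(78.02/10)+10^(70.85/10)) = 78.8 dB SPL.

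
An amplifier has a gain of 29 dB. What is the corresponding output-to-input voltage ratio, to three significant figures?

Voltage ratio = 10^(dB/20).
10^(29/20) = 10^(1.450) = 28.2.

28.2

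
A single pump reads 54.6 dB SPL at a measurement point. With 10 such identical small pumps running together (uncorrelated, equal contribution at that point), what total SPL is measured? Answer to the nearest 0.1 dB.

64.6 dB SPL

10 equal incoherent sources raise the level by 10·log₁₀(10) = 10.00 dB.
L_total = 54.6 + 10.00 = 64.6 dB SPL.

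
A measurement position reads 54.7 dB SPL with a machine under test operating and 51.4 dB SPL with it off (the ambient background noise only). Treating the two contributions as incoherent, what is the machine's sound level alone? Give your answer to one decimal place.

Remove the background by subtracting linear intensities:
L_src = 10·log₁₀(10^(54.7/10) − 10^(51.4/10)) = 10·log₁₀(157100) = 52.0 dB SPL.

52.0 dB SPL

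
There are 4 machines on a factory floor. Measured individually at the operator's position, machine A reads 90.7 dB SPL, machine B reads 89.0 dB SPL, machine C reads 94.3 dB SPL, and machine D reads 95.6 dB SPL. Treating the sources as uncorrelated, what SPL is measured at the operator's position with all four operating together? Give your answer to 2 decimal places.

99.19 dB SPL

Incoherent sources sum as intensities:
L_total = 10·log₁₀(10^(90.7/10) + 10^(89.0/10) + 10^(94.3/10) + 10^(95.6/10)) = 10·log₁₀(8292000000) = 99.19 dB SPL.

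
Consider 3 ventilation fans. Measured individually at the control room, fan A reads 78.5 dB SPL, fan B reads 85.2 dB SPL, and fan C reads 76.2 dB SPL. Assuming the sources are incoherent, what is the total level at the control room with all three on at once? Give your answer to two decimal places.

86.47 dB SPL

Add the sources as powers (linear), then convert back to dB:
L_total = 10·log₁₀(10^(78.5/10) + 10^(85.2/10) + 10^(76.2/10)) = 10·log₁₀(443600000) = 86.47 dB SPL.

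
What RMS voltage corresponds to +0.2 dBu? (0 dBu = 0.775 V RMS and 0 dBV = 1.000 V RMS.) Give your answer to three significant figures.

0.793 V

V = 0.775 V × 10^(+0.2/20).
= 0.775 × 1.023 = 0.793 V.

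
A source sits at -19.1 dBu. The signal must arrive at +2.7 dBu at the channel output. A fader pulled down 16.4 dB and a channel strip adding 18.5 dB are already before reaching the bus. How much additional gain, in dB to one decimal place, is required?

19.7 dB

The required make-up gain is the shortfall in the dB sum.
G = +2.7 − (-19.1) + 16.4 − 18.5 = 19.7 dB.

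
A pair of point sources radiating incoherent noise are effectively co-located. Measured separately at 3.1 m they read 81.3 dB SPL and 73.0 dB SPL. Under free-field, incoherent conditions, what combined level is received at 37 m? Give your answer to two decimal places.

Combined at 3.1 m: 10·log₁₀(10^(81.3/10)+10^(73.0/10)) = 81.899 dB SPL.
Then apply −20·log₁₀(37/3.1) = -21.537 dB → 60.36 dB SPL.

60.36 dB SPL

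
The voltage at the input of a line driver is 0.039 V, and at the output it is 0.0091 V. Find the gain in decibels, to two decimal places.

-12.64 dB

Voltage is an amplitude quantity, so gain = 20·log₁₀(V_out/V_in).
20·log₁₀(0.0091/0.039) = 20·log₁₀(0.2333) = -12.64 dB.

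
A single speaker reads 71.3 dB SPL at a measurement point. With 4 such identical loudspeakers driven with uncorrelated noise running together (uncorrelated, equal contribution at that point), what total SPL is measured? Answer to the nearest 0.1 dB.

4 equal incoherent sources raise the level by 10·log₁₀(4) = 6.02 dB.
L_total = 71.3 + 6.02 = 77.3 dB SPL.

77.3 dB SPL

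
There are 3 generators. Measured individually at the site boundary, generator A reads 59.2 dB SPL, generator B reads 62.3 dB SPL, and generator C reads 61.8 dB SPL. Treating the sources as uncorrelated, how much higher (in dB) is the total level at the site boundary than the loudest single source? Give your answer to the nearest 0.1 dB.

Uncorrelated sources add in intensity (power), not in dB.
L_total = 10·log₁₀(10^(59.2/10) + 10^(62.3/10) + 10^(61.8/10)) = 66.07 dB SPL.
Excess over the loudest (62.3 dB): 66.07 − 62.3 = 3.8 dB.

3.8 dB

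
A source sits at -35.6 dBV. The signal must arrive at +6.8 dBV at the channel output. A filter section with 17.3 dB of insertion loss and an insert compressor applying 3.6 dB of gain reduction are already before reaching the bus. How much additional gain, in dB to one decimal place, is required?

63.3 dB

The required make-up gain is the shortfall in the dB sum.
G = +6.8 − (-35.6) + 17.3 + 3.6 = 63.3 dB.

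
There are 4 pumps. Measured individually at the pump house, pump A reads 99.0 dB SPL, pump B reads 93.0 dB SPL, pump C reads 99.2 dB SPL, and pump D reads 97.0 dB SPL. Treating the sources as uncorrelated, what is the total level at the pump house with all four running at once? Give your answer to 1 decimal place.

Add the sources as powers (linear), then convert back to dB:
L_total = 10·log₁₀(10^(99.0/10) + 10^(93.0/10) + 10^(99.2/10) + 10^(97.0/10)) = 10·log₁₀(23268000000) = 103.7 dB SPL.

103.7 dB SPL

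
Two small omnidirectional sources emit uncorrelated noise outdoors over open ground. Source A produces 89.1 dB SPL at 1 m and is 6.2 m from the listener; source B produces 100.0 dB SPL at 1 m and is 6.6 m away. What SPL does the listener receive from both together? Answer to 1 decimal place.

At the listener: L_A = 89.1 − 20·log₁₀(6.2) = 73.25 dB; L_B = 100.0 − 20·log₁₀(6.6) = 83.61 dB.
Combined: 10·log₁₀(10^(73.25/10)+10^(83.61/10)) = 84.0 dB SPL.

84.0 dB SPL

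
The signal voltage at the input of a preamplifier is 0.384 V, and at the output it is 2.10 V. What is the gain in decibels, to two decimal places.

14.76 dB

Voltage ratio → dB uses the 20·log₁₀ form:
20·log₁₀(2.10/0.384) = 20·log₁₀(5.469) = 14.76 dB.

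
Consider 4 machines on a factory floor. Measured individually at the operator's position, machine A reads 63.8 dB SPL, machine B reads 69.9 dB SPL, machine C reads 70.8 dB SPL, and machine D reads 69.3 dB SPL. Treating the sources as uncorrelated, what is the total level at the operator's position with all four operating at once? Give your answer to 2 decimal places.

Uncorrelated sources add in intensity (power), not in dB.
L_total = 10·log₁₀(10^(63.8/10) + 10^(69.9/10) + 10^(70.8/10) + 10^(69.3/10)) = 10·log₁₀(32710000) = 75.15 dB SPL.

75.15 dB SPL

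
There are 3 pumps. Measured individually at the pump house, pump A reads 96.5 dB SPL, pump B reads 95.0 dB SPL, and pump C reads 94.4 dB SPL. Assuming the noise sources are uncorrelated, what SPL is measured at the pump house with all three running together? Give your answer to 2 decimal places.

Add the sources as powers (linear), then convert back to dB:
L_total = 10·log₁₀(10^(96.5/10) + 10^(95.0/10) + 10^(94.4/10)) = 10·log₁₀(10383000000) = 100.16 dB SPL.

100.16 dB SPL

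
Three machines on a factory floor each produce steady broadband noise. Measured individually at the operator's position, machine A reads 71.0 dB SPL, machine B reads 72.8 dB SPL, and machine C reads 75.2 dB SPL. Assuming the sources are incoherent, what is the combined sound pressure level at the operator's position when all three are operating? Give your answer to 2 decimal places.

Uncorrelated sources add in intensity (power), not in dB.
L_total = 10·log₁₀(10^(71.0/10) + 10^(72.8/10) + 10^(75.2/10)) = 10·log₁₀(64760000) = 78.11 dB SPL.

78.11 dB SPL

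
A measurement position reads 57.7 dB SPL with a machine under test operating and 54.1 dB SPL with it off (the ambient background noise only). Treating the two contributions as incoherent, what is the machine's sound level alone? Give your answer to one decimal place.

55.2 dB SPL

Remove the background by subtracting linear intensities:
L_src = 10·log₁₀(10^(57.7/10) − 10^(54.1/10)) = 10·log₁₀(331800) = 55.2 dB SPL.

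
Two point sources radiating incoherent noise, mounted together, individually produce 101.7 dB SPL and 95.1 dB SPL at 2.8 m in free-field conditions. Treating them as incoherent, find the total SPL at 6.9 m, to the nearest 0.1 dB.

94.7 dB SPL

Combined at 2.8 m: 10·log₁₀(10^(101.7/10)+10^(95.1/10)) = 102.56 dB SPL.
Then apply −20·log₁₀(6.9/2.8) = -7.83 dB → 94.7 dB SPL.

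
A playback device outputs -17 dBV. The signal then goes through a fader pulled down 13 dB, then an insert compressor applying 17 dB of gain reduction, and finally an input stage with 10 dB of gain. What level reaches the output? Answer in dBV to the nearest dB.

-37 dBV

Gain stages sum in dB:
-17 − 13 − 17 + 10 = -37 dBV.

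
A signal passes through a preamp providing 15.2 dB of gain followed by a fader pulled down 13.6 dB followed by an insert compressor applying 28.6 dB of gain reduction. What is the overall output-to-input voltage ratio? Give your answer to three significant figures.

Net gain = 15.2 + (−13.6) + (−28.6) = -27.0 dB.
Voltage ratio = 10^(-27.0/20) = 0.0447.

0.0447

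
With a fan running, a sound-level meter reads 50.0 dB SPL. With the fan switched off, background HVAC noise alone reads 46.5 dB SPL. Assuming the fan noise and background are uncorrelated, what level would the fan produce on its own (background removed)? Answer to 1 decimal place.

Remove the background by subtracting linear intensities:
L_src = 10·log₁₀(10^(50.0/10) − 10^(46.5/10)) = 10·log₁₀(55330) = 47.4 dB SPL.

47.4 dB SPL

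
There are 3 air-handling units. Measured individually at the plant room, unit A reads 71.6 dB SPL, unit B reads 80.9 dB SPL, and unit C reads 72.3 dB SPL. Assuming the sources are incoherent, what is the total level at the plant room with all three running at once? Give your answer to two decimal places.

Uncorrelated sources add in intensity (power), not in dB.
L_total = 10·log₁₀(10^(71.6/10) + 10^(80.9/10) + 10^(72.3/10)) = 10·log₁₀(154500000) = 81.89 dB SPL.

81.89 dB SPL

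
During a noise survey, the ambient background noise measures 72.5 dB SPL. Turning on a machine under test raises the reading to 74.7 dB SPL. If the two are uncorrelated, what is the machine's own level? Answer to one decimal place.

Subtract intensities: L_src = 10·log₁₀(10^(L_total/10) − 10^(L_bg/10)).
L_src = 10·log₁₀(10^(74.7/10) − 10^(72.5/10)) = 10·log₁₀(11730000) = 70.7 dB SPL.

70.7 dB SPL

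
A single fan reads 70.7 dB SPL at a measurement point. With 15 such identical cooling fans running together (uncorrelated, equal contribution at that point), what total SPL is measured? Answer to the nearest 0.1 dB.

15 equal incoherent sources raise the level by 10·log₁₀(15) = 11.76 dB.
L_total = 70.7 + 11.76 = 82.5 dB SPL.

82.5 dB SPL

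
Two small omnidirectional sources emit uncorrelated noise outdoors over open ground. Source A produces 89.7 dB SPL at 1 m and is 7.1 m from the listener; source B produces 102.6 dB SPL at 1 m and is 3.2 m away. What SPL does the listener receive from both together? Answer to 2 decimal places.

92.54 dB SPL

At the listener: L_A = 89.7 − 20·log₁₀(7.1) = 72.675 dB; L_B = 102.6 − 20·log₁₀(3.2) = 92.497 dB.
Combined: 10·log₁₀(10^(72.675/10)+10^(92.497/10)) = 92.54 dB SPL.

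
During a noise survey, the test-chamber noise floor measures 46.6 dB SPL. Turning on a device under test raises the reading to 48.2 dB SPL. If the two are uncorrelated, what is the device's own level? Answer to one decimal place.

43.1 dB SPL

Remove the background by subtracting linear intensities:
L_src = 10·log₁₀(10^(48.2/10) − 10^(46.6/10)) = 10·log₁₀(20360) = 43.1 dB SPL.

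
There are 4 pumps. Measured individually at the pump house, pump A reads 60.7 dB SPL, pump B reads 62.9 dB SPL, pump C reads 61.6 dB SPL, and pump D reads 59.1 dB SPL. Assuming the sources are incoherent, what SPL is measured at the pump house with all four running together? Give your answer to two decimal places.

Incoherent sources sum as intensities:
L_total = 10·log₁₀(10^(60.7/10) + 10^(62.9/10) + 10^(61.6/10) + 10^(59.1/10)) = 10·log₁₀(5383000) = 67.31 dB SPL.

67.31 dB SPL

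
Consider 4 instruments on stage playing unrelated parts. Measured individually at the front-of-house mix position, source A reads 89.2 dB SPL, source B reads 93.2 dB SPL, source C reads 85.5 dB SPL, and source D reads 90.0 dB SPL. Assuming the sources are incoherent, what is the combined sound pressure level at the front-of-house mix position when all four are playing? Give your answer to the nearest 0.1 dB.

96.3 dB SPL

Add the sources as powers (linear), then convert back to dB:
L_total = 10·log₁₀(10^(89.2/10) + 10^(93.2/10) + 10^(85.5/10) + 10^(90.0/10)) = 10·log₁₀(4276000000) = 96.3 dB SPL.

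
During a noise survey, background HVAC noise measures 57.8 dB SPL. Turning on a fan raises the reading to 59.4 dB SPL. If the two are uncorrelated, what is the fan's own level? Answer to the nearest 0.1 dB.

54.3 dB SPL

Remove the background by subtracting linear intensities:
L_src = 10·log₁₀(10^(59.4/10) − 10^(57.8/10)) = 10·log₁₀(268400) = 54.3 dB SPL.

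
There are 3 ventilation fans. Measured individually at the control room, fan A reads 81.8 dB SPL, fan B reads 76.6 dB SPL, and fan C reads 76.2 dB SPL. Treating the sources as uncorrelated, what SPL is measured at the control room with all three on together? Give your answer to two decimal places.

83.78 dB SPL

Incoherent sources sum as intensities:
L_total = 10·log₁₀(10^(81.8/10) + 10^(76.6/10) + 10^(76.2/10)) = 10·log₁₀(238800000) = 83.78 dB SPL.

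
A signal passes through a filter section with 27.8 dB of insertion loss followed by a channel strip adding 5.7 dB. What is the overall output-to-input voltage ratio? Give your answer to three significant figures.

0.0785

Net gain = (−27.8) + 5.7 = -22.1 dB.
Voltage ratio = 10^(-22.1/20) = 0.0785.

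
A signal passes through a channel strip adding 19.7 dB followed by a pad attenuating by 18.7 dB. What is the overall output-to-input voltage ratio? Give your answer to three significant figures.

Net gain = 19.7 + (−18.7) = 1.0 dB.
Voltage ratio = 10^(1.0/20) = 1.12.

1.12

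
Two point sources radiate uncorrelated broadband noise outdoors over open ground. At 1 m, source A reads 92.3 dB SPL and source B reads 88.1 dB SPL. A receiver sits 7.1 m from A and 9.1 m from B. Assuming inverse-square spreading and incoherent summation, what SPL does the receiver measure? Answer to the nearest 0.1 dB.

At the listener: L_A = 92.3 − 20·log₁₀(7.1) = 75.27 dB; L_B = 88.1 − 20·log₁₀(9.1) = 68.92 dB.
Combined: 10·log₁₀(10^(75.27/10)+10^(68.92/10)) = 76.2 dB SPL.

76.2 dB SPL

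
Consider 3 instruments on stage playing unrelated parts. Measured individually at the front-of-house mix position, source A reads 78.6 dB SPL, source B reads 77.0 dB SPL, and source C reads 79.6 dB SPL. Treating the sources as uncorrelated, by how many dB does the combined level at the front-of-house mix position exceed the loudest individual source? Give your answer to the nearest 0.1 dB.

Uncorrelated sources add in intensity (power), not in dB.
L_total = 10·log₁₀(10^(78.6/10) + 10^(77.0/10) + 10^(79.6/10)) = 83.30 dB SPL.
Excess over the loudest (79.6 dB): 83.30 − 79.6 = 3.7 dB.

3.7 dB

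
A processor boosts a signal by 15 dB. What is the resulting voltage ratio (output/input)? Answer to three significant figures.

5.62

Voltage ratio = 10^(dB/20).
10^(15/20) = 10^(0.7500) = 5.62.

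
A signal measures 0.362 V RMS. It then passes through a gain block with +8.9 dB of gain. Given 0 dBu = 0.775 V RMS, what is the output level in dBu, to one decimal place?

Input level: 20·log₁₀(0.362/0.775) = -6.61 dBu.
Output: -6.61 + 8.9 = +2.3 dBu.

+2.3 dBu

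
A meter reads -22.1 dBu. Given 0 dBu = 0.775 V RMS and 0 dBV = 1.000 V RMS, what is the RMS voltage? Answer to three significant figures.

V = 0.775 V × 10^(-22.1/20).
= 0.775 × 0.07852 = 0.0609 V.

0.0609 V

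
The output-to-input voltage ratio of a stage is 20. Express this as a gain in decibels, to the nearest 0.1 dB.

Voltage is an amplitude quantity, so gain = 20·log₁₀(V_out/V_in).
20·log₁₀(20) = 26.0 dB.

26.0 dB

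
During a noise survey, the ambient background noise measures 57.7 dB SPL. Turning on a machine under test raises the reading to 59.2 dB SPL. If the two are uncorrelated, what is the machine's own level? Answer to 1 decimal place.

53.9 dB SPL

Background correction is a power subtraction:
L_src = 10·log₁₀(10^(59.2/10) − 10^(57.7/10)) = 10·log₁₀(242900) = 53.9 dB SPL.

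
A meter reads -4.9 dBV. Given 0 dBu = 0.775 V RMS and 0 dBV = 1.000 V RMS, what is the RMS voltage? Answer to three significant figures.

0.569 V

V = 1.000 V × 10^(-4.9/20).
= 1.000 × 0.5689 = 0.569 V.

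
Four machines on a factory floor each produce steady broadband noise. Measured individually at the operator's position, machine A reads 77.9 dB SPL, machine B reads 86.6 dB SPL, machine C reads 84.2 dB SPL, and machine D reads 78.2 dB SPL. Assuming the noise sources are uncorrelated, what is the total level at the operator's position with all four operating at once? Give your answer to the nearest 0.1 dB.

Add the sources as powers (linear), then convert back to dB:
L_total = 10·log₁₀(10^(77.9/10) + 10^(86.6/10) + 10^(84.2/10) + 10^(78.2/10)) = 10·log₁₀(847800000) = 89.3 dB SPL.

89.3 dB SPL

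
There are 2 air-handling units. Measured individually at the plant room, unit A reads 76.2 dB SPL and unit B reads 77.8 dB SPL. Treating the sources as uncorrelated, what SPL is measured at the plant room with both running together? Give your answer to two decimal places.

Uncorrelated sources add in intensity (power), not in dB.
L_total = 10·log₁₀(10^(76.2/10) + 10^(77.8/10)) = 10·log₁₀(101900000) = 80.08 dB SPL.

80.08 dB SPL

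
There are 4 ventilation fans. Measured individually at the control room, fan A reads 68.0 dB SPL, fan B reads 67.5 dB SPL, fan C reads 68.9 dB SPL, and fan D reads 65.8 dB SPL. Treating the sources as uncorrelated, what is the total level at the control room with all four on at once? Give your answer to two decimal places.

73.71 dB SPL

Incoherent sources sum as intensities:
L_total = 10·log₁₀(10^(68.0/10) + 10^(67.5/10) + 10^(68.9/10) + 10^(65.8/10)) = 10·log₁₀(23500000) = 73.71 dB SPL.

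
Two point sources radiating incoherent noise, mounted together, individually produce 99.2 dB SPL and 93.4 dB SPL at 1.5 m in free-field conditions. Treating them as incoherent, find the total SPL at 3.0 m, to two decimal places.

Combined at 1.5 m: 10·log₁₀(10^(99.2/10)+10^(93.4/10)) = 100.214 dB SPL.
Then apply −20·log₁₀(3.0/1.5) = -6.021 dB → 94.19 dB SPL.

94.19 dB SPL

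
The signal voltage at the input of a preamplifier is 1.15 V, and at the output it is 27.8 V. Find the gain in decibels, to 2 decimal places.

27.67 dB

Voltage is an amplitude quantity, so gain = 20·log₁₀(V_out/V_in).
20·log₁₀(27.8/1.15) = 20·log₁₀(24.17) = 27.67 dB.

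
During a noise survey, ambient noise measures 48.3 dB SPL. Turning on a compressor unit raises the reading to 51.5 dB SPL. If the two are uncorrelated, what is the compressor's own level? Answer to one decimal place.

48.7 dB SPL

Subtract intensities: L_src = 10·log₁₀(10^(L_total/10) − 10^(L_bg/10)).
L_src = 10·log₁₀(10^(51.5/10) − 10^(48.3/10)) = 10·log₁₀(73650) = 48.7 dB SPL.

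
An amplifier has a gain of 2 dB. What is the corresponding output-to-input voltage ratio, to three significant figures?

1.26

Voltage ratio = 10^(dB/20).
10^(2/20) = 10^(0.1000) = 1.26.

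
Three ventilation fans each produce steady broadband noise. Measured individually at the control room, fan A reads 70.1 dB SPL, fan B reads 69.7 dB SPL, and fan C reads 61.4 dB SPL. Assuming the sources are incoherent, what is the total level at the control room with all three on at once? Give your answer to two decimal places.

Incoherent sources sum as intensities:
L_total = 10·log₁₀(10^(70.1/10) + 10^(69.7/10) + 10^(61.4/10)) = 10·log₁₀(20950000) = 73.21 dB SPL.

73.21 dB SPL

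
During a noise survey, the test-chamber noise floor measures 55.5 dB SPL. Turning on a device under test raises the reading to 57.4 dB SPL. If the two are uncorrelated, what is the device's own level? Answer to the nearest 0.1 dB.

Background correction is a power subtraction:
L_src = 10·log₁₀(10^(57.4/10) − 10^(55.5/10)) = 10·log₁₀(194700) = 52.9 dB SPL.

52.9 dB SPL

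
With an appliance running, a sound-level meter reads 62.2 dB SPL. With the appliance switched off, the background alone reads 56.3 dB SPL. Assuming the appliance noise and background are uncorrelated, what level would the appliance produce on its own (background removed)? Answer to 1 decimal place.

Remove the background by subtracting linear intensities:
L_src = 10·log₁₀(10^(62.2/10) − 10^(56.3/10)) = 10·log₁₀(1233000) = 60.9 dB SPL.

60.9 dB SPL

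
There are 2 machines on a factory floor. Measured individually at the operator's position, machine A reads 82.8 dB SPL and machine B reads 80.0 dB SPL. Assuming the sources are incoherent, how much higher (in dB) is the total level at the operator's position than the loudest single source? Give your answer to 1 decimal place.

1.8 dB

Uncorrelated sources add in intensity (power), not in dB.
L_total = 10·log₁₀(10^(82.8/10) + 10^(80.0/10)) = 84.63 dB SPL.
Excess over the loudest (82.8 dB): 84.63 − 82.8 = 1.8 dB.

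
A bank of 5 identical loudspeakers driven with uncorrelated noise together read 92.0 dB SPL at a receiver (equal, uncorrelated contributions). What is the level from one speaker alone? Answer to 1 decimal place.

5 equal incoherent sources add 10·log₁₀(5) = 6.99 dB over one source.
L_one = 92.0 − 6.99 = 85.0 dB SPL.

85.0 dB SPL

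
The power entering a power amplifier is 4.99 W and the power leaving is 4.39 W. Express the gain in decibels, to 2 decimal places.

-0.56 dB

For a power ratio, dB = 10·log₁₀(P₂/P₁).
10·log₁₀(4.39/4.99) = 10·log₁₀(0.8798) = -0.56 dB.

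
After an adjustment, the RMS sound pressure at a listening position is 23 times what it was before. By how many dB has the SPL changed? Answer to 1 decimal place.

SPL change from a pressure ratio uses the 20·log₁₀ form:
20·log₁₀(23) = 27.2 dB.

27.2 dB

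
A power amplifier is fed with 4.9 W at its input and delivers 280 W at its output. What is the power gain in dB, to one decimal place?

17.6 dB

Power is a power quantity, so gain = 10·log₁₀(P_out/P_in).
10·log₁₀(280/4.9) = 10·log₁₀(57.14) = 17.6 dB.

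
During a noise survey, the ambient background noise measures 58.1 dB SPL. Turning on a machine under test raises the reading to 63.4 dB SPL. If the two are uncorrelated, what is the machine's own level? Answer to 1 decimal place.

61.9 dB SPL

Subtract intensities: L_src = 10·log₁₀(10^(L_total/10) − 10^(L_bg/10)).
L_src = 10·log₁₀(10^(63.4/10) − 10^(58.1/10)) = 10·log₁₀(1542000) = 61.9 dB SPL.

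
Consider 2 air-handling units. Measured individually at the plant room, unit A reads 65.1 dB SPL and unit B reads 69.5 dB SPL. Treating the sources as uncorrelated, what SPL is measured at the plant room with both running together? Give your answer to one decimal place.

Incoherent sources sum as intensities:
L_total = 10·log₁₀(10^(65.1/10) + 10^(69.5/10)) = 10·log₁₀(12150000) = 70.8 dB SPL.

70.8 dB SPL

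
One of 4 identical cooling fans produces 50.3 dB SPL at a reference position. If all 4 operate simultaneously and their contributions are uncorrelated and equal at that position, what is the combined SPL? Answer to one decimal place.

56.3 dB SPL

4 equal incoherent sources raise the level by 10·log₁₀(4) = 6.02 dB.
L_total = 50.3 + 6.02 = 56.3 dB SPL.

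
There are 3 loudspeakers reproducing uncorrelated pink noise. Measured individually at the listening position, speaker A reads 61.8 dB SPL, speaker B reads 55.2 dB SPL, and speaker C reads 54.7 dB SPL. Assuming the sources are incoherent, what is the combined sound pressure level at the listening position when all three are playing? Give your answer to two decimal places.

63.30 dB SPL

Add the sources as powers (linear), then convert back to dB:
L_total = 10·log₁₀(10^(61.8/10) + 10^(55.2/10) + 10^(54.7/10)) = 10·log₁₀(2140000) = 63.30 dB SPL.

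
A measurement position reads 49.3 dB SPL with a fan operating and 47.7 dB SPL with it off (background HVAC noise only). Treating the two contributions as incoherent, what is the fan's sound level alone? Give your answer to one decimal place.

44.2 dB SPL

Background correction is a power subtraction:
L_src = 10·log₁₀(10^(49.3/10) − 10^(47.7/10)) = 10·log₁₀(26230) = 44.2 dB SPL.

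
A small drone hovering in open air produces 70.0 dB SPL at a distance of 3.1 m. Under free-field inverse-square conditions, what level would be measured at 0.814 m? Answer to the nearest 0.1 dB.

81.6 dB SPL

Free-field point source: level drops by 20·log₁₀ of the distance ratio.
ΔL = −20·log₁₀(0.814/3.1) = 11.61 dB, so L₂ = 70.0 + (11.61) = 81.6 dB SPL.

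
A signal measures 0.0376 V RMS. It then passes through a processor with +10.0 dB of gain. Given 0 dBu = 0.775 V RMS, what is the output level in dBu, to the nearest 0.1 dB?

Input level: 20·log₁₀(0.0376/0.775) = -26.28 dBu.
Output: -26.28 + 10.0 = -16.3 dBu.

-16.3 dBu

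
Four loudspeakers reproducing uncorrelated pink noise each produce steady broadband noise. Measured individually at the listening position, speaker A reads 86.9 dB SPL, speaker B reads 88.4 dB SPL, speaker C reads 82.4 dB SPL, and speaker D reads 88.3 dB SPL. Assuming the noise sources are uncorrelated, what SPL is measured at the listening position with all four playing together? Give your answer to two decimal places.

Incoherent sources sum as intensities:
L_total = 10·log₁₀(10^(86.9/10) + 10^(88.4/10) + 10^(82.4/10) + 10^(88.3/10)) = 10·log₁₀(2031000000) = 93.08 dB SPL.

93.08 dB SPL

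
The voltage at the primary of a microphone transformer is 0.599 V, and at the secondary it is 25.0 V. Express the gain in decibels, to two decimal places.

For a voltage ratio, dB = 20·log₁₀(V₂/V₁).
20·log₁₀(25.0/0.599) = 20·log₁₀(41.74) = 32.41 dB.

32.41 dB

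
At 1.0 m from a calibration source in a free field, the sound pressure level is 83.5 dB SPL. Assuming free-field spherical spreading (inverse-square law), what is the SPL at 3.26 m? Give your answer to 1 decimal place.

73.2 dB SPL

Free-field point source: level drops by 20·log₁₀ of the distance ratio.
ΔL = −20·log₁₀(3.26/1.0) = -10.26 dB, so L₂ = 83.5 + (-10.26) = 73.2 dB SPL.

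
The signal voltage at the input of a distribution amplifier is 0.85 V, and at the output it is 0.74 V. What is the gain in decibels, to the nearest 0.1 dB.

Voltage ratio → dB uses the 20·log₁₀ form:
20·log₁₀(0.74/0.85) = 20·log₁₀(0.8706) = -1.2 dB.

-1.2 dB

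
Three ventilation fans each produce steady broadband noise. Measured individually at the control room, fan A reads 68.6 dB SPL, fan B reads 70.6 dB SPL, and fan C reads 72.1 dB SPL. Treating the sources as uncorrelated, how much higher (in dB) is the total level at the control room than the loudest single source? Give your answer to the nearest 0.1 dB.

Uncorrelated sources add in intensity (power), not in dB.
L_total = 10·log₁₀(10^(68.6/10) + 10^(70.6/10) + 10^(72.1/10)) = 75.43 dB SPL.
Excess over the loudest (72.1 dB): 75.43 − 72.1 = 3.3 dB.

3.3 dB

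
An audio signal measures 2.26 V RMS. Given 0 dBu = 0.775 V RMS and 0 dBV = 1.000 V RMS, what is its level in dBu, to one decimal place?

+9.3 dBu

dBu = 20·log₁₀(V / 0.775 V).
20·log₁₀(2.26/0.775) = +9.3 dBu.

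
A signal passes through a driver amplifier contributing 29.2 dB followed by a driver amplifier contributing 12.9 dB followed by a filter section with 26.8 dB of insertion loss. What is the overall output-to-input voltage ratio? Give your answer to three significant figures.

Net gain = 29.2 + 12.9 + (−26.8) = 15.3 dB.
Voltage ratio = 10^(15.3/20) = 5.82.

5.82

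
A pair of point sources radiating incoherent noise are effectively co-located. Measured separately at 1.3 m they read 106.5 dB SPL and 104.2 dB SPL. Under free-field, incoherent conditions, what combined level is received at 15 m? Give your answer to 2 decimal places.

87.27 dB SPL

Combined at 1.3 m: 10·log₁₀(10^(106.5/10)+10^(104.2/10)) = 108.511 dB SPL.
Then apply −20·log₁₀(15/1.3) = -21.243 dB → 87.27 dB SPL.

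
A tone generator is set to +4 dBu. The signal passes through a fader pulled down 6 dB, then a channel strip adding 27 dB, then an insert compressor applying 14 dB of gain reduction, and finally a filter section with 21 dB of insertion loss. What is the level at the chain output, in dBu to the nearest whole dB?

Gain stages sum in dB:
+4 − 6 + 27 − 14 − 21 = -10 dBu.

-10 dBu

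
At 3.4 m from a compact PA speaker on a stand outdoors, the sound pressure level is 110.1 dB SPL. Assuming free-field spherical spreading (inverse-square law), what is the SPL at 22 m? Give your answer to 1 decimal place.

93.9 dB SPL

Free-field point source: level drops by 20·log₁₀ of the distance ratio.
ΔL = −20·log₁₀(22/3.4) = -16.22 dB, so L₂ = 110.1 + (-16.22) = 93.9 dB SPL.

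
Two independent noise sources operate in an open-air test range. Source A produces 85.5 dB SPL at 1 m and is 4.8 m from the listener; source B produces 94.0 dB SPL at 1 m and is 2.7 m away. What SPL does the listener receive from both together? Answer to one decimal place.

At the listener: L_A = 85.5 − 20·log₁₀(4.8) = 71.88 dB; L_B = 94.0 − 20·log₁₀(2.7) = 85.37 dB.
Combined: 10·log₁₀(10^(71.88/10)+10^(85.37/10)) = 85.6 dB SPL.

85.6 dB SPL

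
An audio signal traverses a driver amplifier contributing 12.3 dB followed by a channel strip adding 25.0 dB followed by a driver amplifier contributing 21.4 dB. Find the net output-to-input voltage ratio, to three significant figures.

861

Net gain = 12.3 + 25.0 + 21.4 = 58.7 dB.
Voltage ratio = 10^(58.7/20) = 861.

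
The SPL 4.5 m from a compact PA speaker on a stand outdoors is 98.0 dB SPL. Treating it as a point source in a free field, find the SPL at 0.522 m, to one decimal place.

Inverse-square spreading gives ΔL = −20·log₁₀(d₂/d₁).
ΔL = −20·log₁₀(0.522/4.5) = 18.71 dB, so L₂ = 98.0 + (18.71) = 116.7 dB SPL.

116.7 dB SPL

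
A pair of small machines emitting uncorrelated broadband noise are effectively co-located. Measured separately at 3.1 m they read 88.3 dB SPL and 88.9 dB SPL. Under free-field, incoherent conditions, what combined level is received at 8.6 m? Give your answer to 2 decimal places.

Combined at 3.1 m: 10·log₁₀(10^(88.3/10)+10^(88.9/10)) = 91.621 dB SPL.
Then apply −20·log₁₀(8.6/3.1) = -8.863 dB → 82.76 dB SPL.

82.76 dB SPL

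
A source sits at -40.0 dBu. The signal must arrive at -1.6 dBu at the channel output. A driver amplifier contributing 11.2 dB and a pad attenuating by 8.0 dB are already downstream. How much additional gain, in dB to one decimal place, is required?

The required make-up gain is the shortfall in the dB sum.
G = -1.6 − (-40.0) − 11.2 + 8.0 = 35.2 dB.

35.2 dB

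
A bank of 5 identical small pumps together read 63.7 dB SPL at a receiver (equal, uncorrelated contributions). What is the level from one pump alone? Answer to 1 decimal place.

5 equal incoherent sources add 10·log₁₀(5) = 6.99 dB over one source.
L_one = 63.7 − 6.99 = 56.7 dB SPL.

56.7 dB SPL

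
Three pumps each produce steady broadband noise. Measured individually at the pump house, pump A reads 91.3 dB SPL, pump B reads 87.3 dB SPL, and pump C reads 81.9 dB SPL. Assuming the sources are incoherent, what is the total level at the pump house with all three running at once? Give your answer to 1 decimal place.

Add the sources as powers (linear), then convert back to dB:
L_total = 10·log₁₀(10^(91.3/10) + 10^(87.3/10) + 10^(81.9/10)) = 10·log₁₀(2041000000) = 93.1 dB SPL.

93.1 dB SPL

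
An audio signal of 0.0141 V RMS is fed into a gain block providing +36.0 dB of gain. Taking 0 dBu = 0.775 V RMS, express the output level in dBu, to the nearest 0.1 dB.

Input level: 20·log₁₀(0.0141/0.775) = -34.80 dBu.
Output: -34.80 + 36.0 = +1.2 dBu.

+1.2 dBu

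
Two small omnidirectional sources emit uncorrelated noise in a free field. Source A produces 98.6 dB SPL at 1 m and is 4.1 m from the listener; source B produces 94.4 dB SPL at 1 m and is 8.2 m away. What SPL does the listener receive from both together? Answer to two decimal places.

86.74 dB SPL

At the listener: L_A = 98.6 − 20·log₁₀(4.1) = 86.344 dB; L_B = 94.4 − 20·log₁₀(8.2) = 76.124 dB.
Combined: 10·log₁₀(10^(86.344/10)+10^(76.124/10)) = 86.74 dB SPL.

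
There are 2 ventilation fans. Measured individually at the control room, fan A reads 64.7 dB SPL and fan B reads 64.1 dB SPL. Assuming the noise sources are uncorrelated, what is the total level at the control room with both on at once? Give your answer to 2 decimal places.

67.42 dB SPL

Incoherent sources sum as intensities:
L_total = 10·log₁₀(10^(64.7/10) + 10^(64.1/10)) = 10·log₁₀(5522000) = 67.42 dB SPL.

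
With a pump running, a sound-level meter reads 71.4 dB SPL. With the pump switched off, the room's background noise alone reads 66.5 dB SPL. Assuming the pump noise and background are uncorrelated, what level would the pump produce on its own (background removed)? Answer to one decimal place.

Remove the background by subtracting linear intensities:
L_src = 10·log₁₀(10^(71.4/10) − 10^(66.5/10)) = 10·log₁₀(9337000) = 69.7 dB SPL.

69.7 dB SPL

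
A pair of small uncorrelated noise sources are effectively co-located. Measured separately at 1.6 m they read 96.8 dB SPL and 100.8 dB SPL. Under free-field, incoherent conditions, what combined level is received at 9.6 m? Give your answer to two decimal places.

Combined at 1.6 m: 10·log₁₀(10^(96.8/10)+10^(100.8/10)) = 102.255 dB SPL.
Then apply −20·log₁₀(9.6/1.6) = -15.563 dB → 86.69 dB SPL.

86.69 dB SPL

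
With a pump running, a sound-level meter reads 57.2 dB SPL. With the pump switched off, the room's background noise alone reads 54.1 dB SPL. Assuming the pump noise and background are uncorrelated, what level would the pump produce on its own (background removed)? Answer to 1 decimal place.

54.3 dB SPL

Background correction is a power subtraction:
L_src = 10·log₁₀(10^(57.2/10) − 10^(54.1/10)) = 10·log₁₀(267800) = 54.3 dB SPL.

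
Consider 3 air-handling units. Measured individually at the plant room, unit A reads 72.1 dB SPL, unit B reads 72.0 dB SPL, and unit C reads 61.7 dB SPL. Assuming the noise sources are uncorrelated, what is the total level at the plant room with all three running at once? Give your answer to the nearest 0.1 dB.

Uncorrelated sources add in intensity (power), not in dB.
L_total = 10·log₁₀(10^(72.1/10) + 10^(72.0/10) + 10^(61.7/10)) = 10·log₁₀(33550000) = 75.3 dB SPL.

75.3 dB SPL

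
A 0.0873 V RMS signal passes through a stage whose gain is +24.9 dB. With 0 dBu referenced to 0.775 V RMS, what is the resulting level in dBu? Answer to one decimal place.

+5.9 dBu

Input level: 20·log₁₀(0.0873/0.775) = -18.97 dBu.
Output: -18.97 + 24.9 = +5.9 dBu.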